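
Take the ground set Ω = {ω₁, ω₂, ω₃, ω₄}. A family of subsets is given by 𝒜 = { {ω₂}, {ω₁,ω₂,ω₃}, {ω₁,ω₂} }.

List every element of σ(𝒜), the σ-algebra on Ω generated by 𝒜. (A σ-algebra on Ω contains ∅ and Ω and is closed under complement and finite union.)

Take S₀ = 𝒜 ∪ {∅, Ω} = { {}, {ω₂}, {ω₁,ω₂}, {ω₁,ω₂,ω₃}, Ω }.
Step 1: 3 new —
  {ω₄}  = Ω∖{ω₁,ω₂,ω₃}
  {ω₃,ω₄}  = Ω∖{ω₁,ω₂}
  {ω₁,ω₃,ω₄}  = Ω∖{ω₂}
  |family| = 8
Step 2 (3 new):
  {ω₂,ω₄}  = {ω₄} ∪ {ω₂}
  {ω₁,ω₂,ω₄}  = {ω₄} ∪ {ω₁,ω₂}
  {ω₂,ω₃,ω₄}  = {ω₂} ∪ {ω₃,ω₄}
  |family| = 11
Step 3: 3 new —
  {ω₁}  = Ω∖{ω₂,ω₃,ω₄}
  {ω₃}  = Ω∖{ω₁,ω₂,ω₄}
  {ω₁,ω₃}  = Ω∖{ω₂,ω₄}
  |family| = 14
Step 4. New:
  {ω₁,ω₄}  = {ω₄} ∪ {ω₁}
  {ω₂,ω₃}  = {ω₃} ∪ {ω₂}
  |family| = 16
Step 5: closed — nothing new.

Hence σ(𝒜) has 16 members: { {}, {ω₁}, {ω₂}, {ω₃}, {ω₄}, {ω₁,ω₂}, {ω₁,ω₃}, {ω₁,ω₄}, {ω₂,ω₃}, {ω₂,ω₄}, {ω₃,ω₄}, {ω₁,ω₂,ω₃}, {ω₁,ω₂,ω₄}, {ω₁,ω₃,ω₄}, {ω₂,ω₃,ω₄}, Ω }.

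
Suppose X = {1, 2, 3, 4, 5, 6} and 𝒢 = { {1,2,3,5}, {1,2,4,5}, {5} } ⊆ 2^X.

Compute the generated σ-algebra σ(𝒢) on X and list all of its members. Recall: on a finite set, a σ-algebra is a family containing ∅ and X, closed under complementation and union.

Seed the family with 𝒢 together with ∅ and X: { {}, {5}, {1,2,3,5}, {1,2,4,5}, X }.
Iteration 1. New:
  {3,6}  = X∖{1,2,4,5}
  {4,6}  = X∖{1,2,3,5}
  {1,2,3,4,5}  = {1,2,4,5} ∪ {1,2,3,5}
  {1,2,3,4,6}  = X∖{5}
  [9 total]
Iteration 2: +6 →
  {6}  = X∖{1,2,3,4,5}
  {3,4,6}  = {3,6} ∪ {4,6}
  {3,5,6}  = {5} ∪ {3,6}
  {4,5,6}  = {5} ∪ {4,6}
  {1,2,3,5,6}  = {3,6} ∪ {1,2,3,5}
  {1,2,4,5,6}  = {1,2,4,5} ∪ {4,6}
  [15 total]
Iteration 3: 7 new —
  {3}  = X∖{1,2,4,5,6}
  {4}  = X∖{1,2,3,5,6}
  {5,6}  = {5} ∪ {6}
  {1,2,3}  = X∖{4,5,6}
  {1,2,4}  = X∖{3,5,6}
  {1,2,5}  = X∖{3,4,6}
  {3,4,5,6}  = {3,6} ∪ {4,5,6}
  [22 total]
Iteration 4 adds 8:
  {1,2}  = X∖{3,4,5,6}
  {3,4}  = {3} ∪ {4}
  {3,5}  = {5} ∪ {3}
  {4,5}  = {5} ∪ {4}
  {1,2,3,4}  = X∖{5,6}
  {1,2,3,6}  = {1,2,3} ∪ {6}
  {1,2,4,6}  = {4,6} ∪ {1,2,4}
  {1,2,5,6}  = {5,6} ∪ {1,2,5}
  [30 total]
Iteration 5. New:
  {1,2,6}  = {1,2} ∪ {6}
  {3,4,5}  = {3,4} ∪ {5}
  [32 total]
Iteration 6: stable.

Hence σ(𝒢) has 32 members: { {}, {3}, {4}, {5}, {6}, {1,2}, {3,4}, {3,5}, {3,6}, {4,5}, {4,6}, {5,6}, {1,2,3}, {1,2,4}, {1,2,5}, {1,2,6}, {3,4,5}, {3,4,6}, {3,5,6}, {4,5,6}, {1,2,3,4}, {1,2,3,5}, {1,2,3,6}, {1,2,4,5}, {1,2,4,6}, {1,2,5,6}, {3,4,5,6}, {1,2,3,4,5}, {1,2,3,4,6}, {1,2,3,5,6}, {1,2,4,5,6}, X }.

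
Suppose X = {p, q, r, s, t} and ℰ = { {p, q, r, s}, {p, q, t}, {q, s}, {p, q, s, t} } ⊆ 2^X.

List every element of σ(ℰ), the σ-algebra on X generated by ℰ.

|σ(ℰ)| = 32.  σ(ℰ) = { {}, {p}, {q}, {r}, {s}, {t}, {p, q}, {p, r}, {p, s}, {p, t}, {q, r}, {q, s}, {q, t}, {r, s}, {r, t}, {s, t}, {p, q, r}, {p, q, s}, {p, q, t}, {p, r, s}, {p, r, t}, {p, s, t}, {q, r, s}, {q, r, t}, {q, s, t}, {r, s, t}, {p, q, r, s}, {p, q, r, t}, {p, q, s, t}, {p, r, s, t}, {q, r, s, t}, X }

Check:
Seed the family with ℰ together with ∅ and X: { {}, {q, s}, {p, q, t}, {p, q, r, s}, {p, q, s, t}, X }.
Round 1 adds 4:
  {r}  = {p, q, s, t}ᶜ
  {t}  = {p, q, r, s}ᶜ
  {r, s}  = {p, q, t}ᶜ
  {p, r, t}  = {q, s}ᶜ
  |family| = 10
Round 2: +6 →
  {r, t}  = {t} ∪ {r}
  {q, r, s}  = {r, s} ∪ {q, s}
  {q, s, t}  = {t} ∪ {q, s}
  {r, s, t}  = {r, s} ∪ {t}
  {p, q, r, t}  = {p, r, t} ∪ {p, q, t}
  {p, r, s, t}  = {r, s} ∪ {p, r, t}
  |family| = 16
Round 3 adds 7:
  {q}  = {p, r, s, t}ᶜ
  {s}  = {p, q, r, t}ᶜ
  {p, q}  = {r, s, t}ᶜ
  {p, r}  = {q, s, t}ᶜ
  {p, t}  = {q, r, s}ᶜ
  {p, q, s}  = {r, t}ᶜ
  {q, r, s, t}  = {r} ∪ {q, s, t}
  |family| = 23
Round 4: +8 →
  {p}  = {q, r, s, t}ᶜ
  {q, r}  = {q} ∪ {r}
  {q, t}  = {q} ∪ {t}
  {s, t}  = {t} ∪ {s}
  {p, q, r}  = {p, q} ∪ {r}
  {p, r, s}  = {r, s} ∪ {p, r}
  {p, s, t}  = {p, t} ∪ {s}
  {q, r, t}  = {q} ∪ {r, t}
  |family| = 31
Round 5 adds 1:
  {p, s}  = {q, r, t}ᶜ
  |family| = 32
After Round 6 the family is unchanged; done.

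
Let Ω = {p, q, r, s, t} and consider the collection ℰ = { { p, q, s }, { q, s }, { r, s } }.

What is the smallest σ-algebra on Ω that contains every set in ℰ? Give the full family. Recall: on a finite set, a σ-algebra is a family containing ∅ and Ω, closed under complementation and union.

σ(ℰ) = { {  }, { p }, { q }, { r }, { s }, { t }, { p, q }, { p, r }, { p, s }, { p, t }, { q, r }, { q, s }, { q, t }, { r, s }, { r, t }, { s, t }, { p, q, r }, { p, q, s }, { p, q, t }, { p, r, s }, { p, r, t }, { p, s, t }, { q, r, s }, { q, r, t }, { q, s, t }, { r, s, t }, { p, q, r, s }, { p, q, r, t }, { p, q, s, t }, { p, r, s, t }, { q, r, s, t }, Ω }

Derivation:
Take S₀ = ℰ ∪ {∅, Ω} = { {  }, { q, s }, { r, s }, { p, q, s }, Ω }.
Pass 1. New:
  { r, t }  = ᶜ of { p, q, s }
  { p, q, t }  = ᶜ of { r, s }
  { p, r, t }  = ᶜ of { q, s }
  { q, r, s }  = { r, s } ∪ { q, s }
  { p, q, r, s }  = { r, s } ∪ { p, q, s }
Pass 2 (7 new):
  { t }  = ᶜ of { p, q, r, s }
  { p, t }  = ᶜ of { q, r, s }
  { r, s, t }  = { r, s } ∪ { r, t }
  { p, q, r, t }  = { p, r, t } ∪ { p, q, t }
  { p, q, s, t }  = { p, q, s } ∪ { p, q, t }
  { p, r, s, t }  = { r, s } ∪ { p, r, t }
  { q, r, s, t }  = { r, t } ∪ { q, r, s }
Pass 3 (6 new):
  { p }  = ᶜ of { q, r, s, t }
  { q }  = ᶜ of { p, r, s, t }
  { r }  = ᶜ of { p, q, s, t }
  { s }  = ᶜ of { p, q, r, t }
  { p, q }  = ᶜ of { r, s, t }
  { q, s, t }  = { q, s } ∪ { t }
Pass 4: +9 →
  { p, r }  = ᶜ of { q, s, t }
  { p, s }  = { s } ∪ { p }
  { q, r }  = { q } ∪ { r }
  { q, t }  = { q } ∪ { t }
  { s, t }  = { t } ∪ { s }
  { p, q, r }  = { p, q } ∪ { r }
  { p, r, s }  = { r, s } ∪ { p }
  { p, s, t }  = { p, t } ∪ { s }
  { q, r, t }  = { q } ∪ { r, t }
Pass 5: already closed under ᶜ and ∪.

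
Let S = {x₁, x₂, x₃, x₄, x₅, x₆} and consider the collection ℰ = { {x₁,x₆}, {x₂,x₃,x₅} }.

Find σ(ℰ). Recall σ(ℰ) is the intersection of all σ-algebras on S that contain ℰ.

Take S₀ = ℰ ∪ {∅, S} = { {}, {x₁,x₆}, {x₂,x₃,x₅}, S }.
Step 1 adds 3:
  {x₁,x₄,x₆}  = S∖{x₂,x₃,x₅}
  {x₂,x₃,x₄,x₅}  = S∖{x₁,x₆}
  {x₁,x₂,x₃,x₅,x₆}  = {x₂,x₃,x₅} ∪ {x₁,x₆}
  — 7 sets.
Step 2. New:
  {x₄}  = S∖{x₁,x₂,x₃,x₅,x₆}
  — 8 sets.
Step 3: stable.

σ(ℰ) = { {}, {x₄}, {x₁,x₆}, {x₁,x₄,x₆}, {x₂,x₃,x₅}, {x₂,x₃,x₄,x₅}, {x₁,x₂,x₃,x₅,x₆}, S }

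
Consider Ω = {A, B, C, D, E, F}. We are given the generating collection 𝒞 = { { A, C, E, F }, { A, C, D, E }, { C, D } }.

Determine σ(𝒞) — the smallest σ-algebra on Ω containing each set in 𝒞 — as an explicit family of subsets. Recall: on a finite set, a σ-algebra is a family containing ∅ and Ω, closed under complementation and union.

Begin from { ∅, { C, D }, { A, C, D, E }, { A, C, E, F }, Ω } (that is, 𝒞 plus ∅ and Ω).
Step 1: +4 →
  { B, D }  = { A, C, E, F }ᶜ
  { B, F }  = { A, C, D, E }ᶜ
  { A, B, E, F }  = { C, D }ᶜ
  { A, C, D, E, F }  = { A, C, E, F } ∪ { C, D }
Step 2: +7 →
  { B }  = { A, C, D, E, F }ᶜ
  { B, C, D }  = { C, D } ∪ { B, D }
  { B, D, F }  = { B, F } ∪ { B, D }
  { B, C, D, F }  = { C, D } ∪ { B, F }
  { A, B, C, D, E }  = { A, C, D, E } ∪ { B, D }
  { A, B, C, E, F }  = { A, C, E, F } ∪ { B, F }
  { A, B, D, E, F }  = { B, D } ∪ { A, B, E, F }
Step 3: 6 new —
  { C }  = { A, B, D, E, F }ᶜ
  { D }  = { A, B, C, E, F }ᶜ
  { F }  = { A, B, C, D, E }ᶜ
  { A, E }  = { B, C, D, F }ᶜ
  { A, C, E }  = { B, D, F }ᶜ
  { A, E, F }  = { B, C, D }ᶜ
Step 4 adds 10:
  { B, C }  = { B } ∪ { C }
  { C, F }  = { F } ∪ { C }
  { D, F }  = { F } ∪ { D }
  { A, B, E }  = { B } ∪ { A, E }
  { A, D, E }  = { A, E } ∪ { D }
  { B, C, F }  = { B, F } ∪ { C }
  { C, D, F }  = { C, D } ∪ { F }
  { A, B, C, E }  = { A, C, E } ∪ { B }
  { A, B, D, E }  = { A, E } ∪ { B, D }
  { A, D, E, F }  = { A, E, F } ∪ { D }
Step 5: already closed under ᶜ and ∪.

|σ(𝒞)| = 32.  σ(𝒞) = { ∅, { B }, { C }, { D }, { F }, { A, E }, { B, C }, { B, D }, { B, F }, { C, D }, { C, F }, { D, F }, { A, B, E }, { A, C, E }, { A, D, E }, { A, E, F }, { B, C, D }, { B, C, F }, { B, D, F }, { C, D, F }, { A, B, C, E }, { A, B, D, E }, { A, B, E, F }, { A, C, D, E }, { A, C, E, F }, { A, D, E, F }, { B, C, D, F }, { A, B, C, D, E }, { A, B, C, E, F }, { A, B, D, E, F }, { A, C, D, E, F }, Ω }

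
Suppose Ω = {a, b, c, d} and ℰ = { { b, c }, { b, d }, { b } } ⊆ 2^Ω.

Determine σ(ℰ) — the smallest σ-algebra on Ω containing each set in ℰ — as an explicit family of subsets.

Take S₀ = ℰ ∪ {∅, Ω} = { ∅, { b }, { b, c }, { b, d }, Ω }.
Iteration 1 (4 new):
  { a, c }  = { b, d }ᶜ
  { a, d }  = { b, c }ᶜ
  { a, c, d }  = { b }ᶜ
  { b, c, d }  = { b, c } ∪ { b, d }
Iteration 2. New:
  { a }  = { b, c, d }ᶜ
  { a, b, c }  = { b } ∪ { a, c }
  { a, b, d }  = { b } ∪ { a, d }
Iteration 3 adds 3:
  { c }  = { a, b, d }ᶜ
  { d }  = { a, b, c }ᶜ
  { a, b }  = { b } ∪ { a }
Iteration 4. New:
  { c, d }  = { a, b }ᶜ
Iteration 5: no new sets; the family is a σ-algebra.

σ(ℰ) = { ∅, { a }, { b }, { c }, { d }, { a, b }, { a, c }, { a, d }, { b, c }, { b, d }, { c, d }, { a, b, c }, { a, b, d }, { a, c, d }, { b, c, d }, Ω }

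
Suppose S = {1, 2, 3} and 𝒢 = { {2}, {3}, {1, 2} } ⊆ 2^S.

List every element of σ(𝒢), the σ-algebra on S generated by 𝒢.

σ(𝒢) = { ∅, {1}, {2}, {3}, {1, 2}, {1, 3}, {2, 3}, S }

Trace:
Initial family (5 sets): { ∅, {2}, {3}, {1, 2}, S }.
Pass 1. New:
  {1, 3}  = ᶜ of {2}
  {2, 3}  = {3} ∪ {2}
  |family| = 7
Pass 2: 1 new —
  {1}  = ᶜ of {2, 3}
  |family| = 8
Pass 3 adds nothing — fixpoint reached.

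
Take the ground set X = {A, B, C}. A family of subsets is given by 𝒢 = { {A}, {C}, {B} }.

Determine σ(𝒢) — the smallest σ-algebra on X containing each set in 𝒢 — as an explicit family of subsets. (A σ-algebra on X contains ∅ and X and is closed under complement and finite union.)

Seed the family with 𝒢 together with ∅ and X: { {}, {A}, {B}, {C}, X }.
Iteration 1: 3 new —
  {A,B}  = ᶜ of {C}
  {A,C}  = ᶜ of {B}
  {B,C}  = ᶜ of {A}
  [8 total]
Iteration 2: closed — nothing new.

Therefore σ(𝒢) = { {}, {A}, {B}, {C}, {A,B}, {A,C}, {B,C}, X } (|σ(𝒢)| = 8).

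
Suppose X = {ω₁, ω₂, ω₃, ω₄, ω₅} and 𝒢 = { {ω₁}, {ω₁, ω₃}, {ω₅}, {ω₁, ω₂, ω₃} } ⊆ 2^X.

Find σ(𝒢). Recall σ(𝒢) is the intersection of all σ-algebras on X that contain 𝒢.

σ(𝒢) (32 sets): { ∅, {ω₁}, {ω₂}, {ω₃}, {ω₄}, {ω₅}, {ω₁, ω₂}, {ω₁, ω₃}, {ω₁, ω₄}, {ω₁, ω₅}, {ω₂, ω₃}, {ω₂, ω₄}, {ω₂, ω₅}, {ω₃, ω₄}, {ω₃, ω₅}, {ω₄, ω₅}, {ω₁, ω₂, ω₃}, {ω₁, ω₂, ω₄}, {ω₁, ω₂, ω₅}, {ω₁, ω₃, ω₄}, {ω₁, ω₃, ω₅}, {ω₁, ω₄, ω₅}, {ω₂, ω₃, ω₄}, {ω₂, ω₃, ω₅}, {ω₂, ω₄, ω₅}, {ω₃, ω₄, ω₅}, {ω₁, ω₂, ω₃, ω₄}, {ω₁, ω₂, ω₃, ω₅}, {ω₁, ω₂, ω₄, ω₅}, {ω₁, ω₃, ω₄, ω₅}, {ω₂, ω₃, ω₄, ω₅}, X }

Derivation:
Start: 𝒢 ∪ {∅, X} = { ∅, {ω₁}, {ω₅}, {ω₁, ω₃}, {ω₁, ω₂, ω₃}, X }.
Pass 1 (7 new):
  {ω₁, ω₅}  = {ω₅} ∪ {ω₁}
  {ω₄, ω₅}  = ᶜ of {ω₁, ω₂, ω₃}
  {ω₁, ω₃, ω₅}  = {ω₁, ω₃} ∪ {ω₅}
  {ω₂, ω₄, ω₅}  = ᶜ of {ω₁, ω₃}
  {ω₁, ω₂, ω₃, ω₄}  = ᶜ of {ω₅}
  {ω₁, ω₂, ω₃, ω₅}  = {ω₁, ω₂, ω₃} ∪ {ω₅}
  {ω₂, ω₃, ω₄, ω₅}  = ᶜ of {ω₁}
  |family| = 13
Pass 2. New:
  {ω₄}  = ᶜ of {ω₁, ω₂, ω₃, ω₅}
  {ω₂, ω₄}  = ᶜ of {ω₁, ω₃, ω₅}
  {ω₁, ω₄, ω₅}  = {ω₄, ω₅} ∪ {ω₁, ω₅}
  {ω₂, ω₃, ω₄}  = ᶜ of {ω₁, ω₅}
  {ω₁, ω₂, ω₄, ω₅}  = {ω₁, ω₅} ∪ {ω₂, ω₄, ω₅}
  {ω₁, ω₃, ω₄, ω₅}  = {ω₁, ω₃, ω₅} ∪ {ω₄, ω₅}
  |family| = 19
Pass 3 adds 6:
  {ω₂}  = ᶜ of {ω₁, ω₃, ω₄, ω₅}
  {ω₃}  = ᶜ of {ω₁, ω₂, ω₄, ω₅}
  {ω₁, ω₄}  = {ω₄} ∪ {ω₁}
  {ω₂, ω₃}  = ᶜ of {ω₁, ω₄, ω₅}
  {ω₁, ω₂, ω₄}  = {ω₂, ω₄} ∪ {ω₁}
  {ω₁, ω₃, ω₄}  = {ω₁, ω₃} ∪ {ω₄}
  |family| = 25
Pass 4 adds 7:
  {ω₁, ω₂}  = {ω₂} ∪ {ω₁}
  {ω₂, ω₅}  = ᶜ of {ω₁, ω₃, ω₄}
  {ω₃, ω₄}  = {ω₃} ∪ {ω₄}
  {ω₃, ω₅}  = ᶜ of {ω₁, ω₂, ω₄}
  {ω₁, ω₂, ω₅}  = {ω₂} ∪ {ω₁, ω₅}
  {ω₂, ω₃, ω₅}  = ᶜ of {ω₁, ω₄}
  {ω₃, ω₄, ω₅}  = {ω₄, ω₅} ∪ {ω₃}
  |family| = 32
Pass 5: already closed under ᶜ and ∪.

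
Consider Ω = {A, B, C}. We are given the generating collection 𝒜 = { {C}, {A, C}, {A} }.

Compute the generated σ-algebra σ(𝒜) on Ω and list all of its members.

|σ(𝒜)| = 8.  σ(𝒜) = { {}, {A}, {B}, {C}, {A, B}, {A, C}, {B, C}, Ω }

Working:
Begin from { {}, {A}, {C}, {A, C}, Ω } (that is, 𝒜 plus ∅ and Ω).
Step 1 adds 3:
  {B}  = Ω∖{A, C}
  {A, B}  = Ω∖{C}
  {B, C}  = Ω∖{A}
  |family| = 8
Step 2: stable.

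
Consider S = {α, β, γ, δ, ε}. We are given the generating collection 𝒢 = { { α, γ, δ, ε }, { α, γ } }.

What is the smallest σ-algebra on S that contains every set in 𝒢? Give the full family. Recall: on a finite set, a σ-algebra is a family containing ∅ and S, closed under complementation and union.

Initial family (4 sets): { {  }, { α, γ }, { α, γ, δ, ε }, S }.
Step 1: 2 new —
  { β }  = S∖{ α, γ, δ, ε }
  { β, δ, ε }  = S∖{ α, γ }
  |family| = 6
Step 2 adds 1:
  { α, β, γ }  = { α, γ } ∪ { β }
  |family| = 7
Step 3: +1 →
  { δ, ε }  = S∖{ α, β, γ }
  |family| = 8
After Step 4 the family is unchanged; done.

σ(𝒢) = { {  }, { β }, { α, γ }, { δ, ε }, { α, β, γ }, { β, δ, ε }, { α, γ, δ, ε }, S }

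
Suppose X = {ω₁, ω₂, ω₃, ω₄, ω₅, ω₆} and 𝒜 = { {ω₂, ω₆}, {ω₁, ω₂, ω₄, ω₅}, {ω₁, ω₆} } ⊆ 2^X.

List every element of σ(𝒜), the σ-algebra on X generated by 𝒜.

|σ(𝒜)| = 32.  σ(𝒜) = { ∅, {ω₁}, {ω₂}, {ω₃}, {ω₆}, {ω₁, ω₂}, {ω₁, ω₃}, {ω₁, ω₆}, {ω₂, ω₃}, {ω₂, ω₆}, {ω₃, ω₆}, {ω₄, ω₅}, {ω₁, ω₂, ω₃}, {ω₁, ω₂, ω₆}, {ω₁, ω₃, ω₆}, {ω₁, ω₄, ω₅}, {ω₂, ω₃, ω₆}, {ω₂, ω₄, ω₅}, {ω₃, ω₄, ω₅}, {ω₄, ω₅, ω₆}, {ω₁, ω₂, ω₃, ω₆}, {ω₁, ω₂, ω₄, ω₅}, {ω₁, ω₃, ω₄, ω₅}, {ω₁, ω₄, ω₅, ω₆}, {ω₂, ω₃, ω₄, ω₅}, {ω₂, ω₄, ω₅, ω₆}, {ω₃, ω₄, ω₅, ω₆}, {ω₁, ω₂, ω₃, ω₄, ω₅}, {ω₁, ω₂, ω₄, ω₅, ω₆}, {ω₁, ω₃, ω₄, ω₅, ω₆}, {ω₂, ω₃, ω₄, ω₅, ω₆}, X }

Check:
Initial family (5 sets): { ∅, {ω₁, ω₆}, {ω₂, ω₆}, {ω₁, ω₂, ω₄, ω₅}, X }.
Pass 1. New:
  {ω₃, ω₆}  = X∖{ω₁, ω₂, ω₄, ω₅}
  {ω₁, ω₂, ω₆}  = {ω₁, ω₆} ∪ {ω₂, ω₆}
  {ω₁, ω₃, ω₄, ω₅}  = X∖{ω₂, ω₆}
  {ω₂, ω₃, ω₄, ω₅}  = X∖{ω₁, ω₆}
  {ω₁, ω₂, ω₄, ω₅, ω₆}  = {ω₁, ω₆} ∪ {ω₁, ω₂, ω₄, ω₅}
  (now 10)
Pass 2 (8 new):
  {ω₃}  = X∖{ω₁, ω₂, ω₄, ω₅, ω₆}
  {ω₁, ω₃, ω₆}  = {ω₁, ω₆} ∪ {ω₃, ω₆}
  {ω₂, ω₃, ω₆}  = {ω₂, ω₆} ∪ {ω₃, ω₆}
  {ω₃, ω₄, ω₅}  = X∖{ω₁, ω₂, ω₆}
  {ω₁, ω₂, ω₃, ω₆}  = {ω₃, ω₆} ∪ {ω₁, ω₂, ω₆}
  {ω₁, ω₂, ω₃, ω₄, ω₅}  = {ω₂, ω₃, ω₄, ω₅} ∪ {ω₁, ω₂, ω₄, ω₅}
  {ω₁, ω₃, ω₄, ω₅, ω₆}  = {ω₁, ω₆} ∪ {ω₁, ω₃, ω₄, ω₅}
  {ω₂, ω₃, ω₄, ω₅, ω₆}  = {ω₂, ω₆} ∪ {ω₂, ω₃, ω₄, ω₅}
  (now 18)
Pass 3: +7 →
  {ω₁}  = X∖{ω₂, ω₃, ω₄, ω₅, ω₆}
  {ω₂}  = X∖{ω₁, ω₃, ω₄, ω₅, ω₆}
  {ω₆}  = X∖{ω₁, ω₂, ω₃, ω₄, ω₅}
  {ω₄, ω₅}  = X∖{ω₁, ω₂, ω₃, ω₆}
  {ω₁, ω₄, ω₅}  = X∖{ω₂, ω₃, ω₆}
  {ω₂, ω₄, ω₅}  = X∖{ω₁, ω₃, ω₆}
  {ω₃, ω₄, ω₅, ω₆}  = {ω₃, ω₄, ω₅} ∪ {ω₃, ω₆}
  (now 25)
Pass 4 (6 new):
  {ω₁, ω₂}  = X∖{ω₃, ω₄, ω₅, ω₆}
  {ω₁, ω₃}  = {ω₃} ∪ {ω₁}
  {ω₂, ω₃}  = {ω₂} ∪ {ω₃}
  {ω₄, ω₅, ω₆}  = {ω₆} ∪ {ω₄, ω₅}
  {ω₁, ω₄, ω₅, ω₆}  = {ω₁, ω₄, ω₅} ∪ {ω₁, ω₆}
  {ω₂, ω₄, ω₅, ω₆}  = {ω₂, ω₆} ∪ {ω₄, ω₅}
  (now 31)
Pass 5. New:
  {ω₁, ω₂, ω₃}  = X∖{ω₄, ω₅, ω₆}
  (now 32)
Pass 6 adds nothing — fixpoint reached.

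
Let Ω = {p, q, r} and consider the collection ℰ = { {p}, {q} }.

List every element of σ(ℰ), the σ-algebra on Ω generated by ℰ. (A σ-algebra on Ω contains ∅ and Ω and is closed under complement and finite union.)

Begin from { ∅, {p}, {q}, Ω } (that is, ℰ plus ∅ and Ω).
Iteration 1: 3 new —
  {p, q}  = {p} ∪ {q}
  {p, r}  = Ω∖{q}
  {q, r}  = Ω∖{p}
  — 7 sets.
Iteration 2 adds 1:
  {r}  = Ω∖{p, q}
  — 8 sets.
Iteration 3: no new sets; the family is a σ-algebra.

σ(ℰ) = { ∅, {p}, {q}, {r}, {p, q}, {p, r}, {q, r}, Ω }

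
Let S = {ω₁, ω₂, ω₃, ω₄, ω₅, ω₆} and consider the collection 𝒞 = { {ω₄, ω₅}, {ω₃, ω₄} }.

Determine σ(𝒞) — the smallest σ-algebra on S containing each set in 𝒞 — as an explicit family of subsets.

Begin from { {}, {ω₃, ω₄}, {ω₄, ω₅}, S } (that is, 𝒞 plus ∅ and S).
Round 1. New:
  {ω₃, ω₄, ω₅}  = {ω₄, ω₅} ∪ {ω₃, ω₄}
  {ω₁, ω₂, ω₃, ω₆}  = ᶜ of {ω₄, ω₅}
  {ω₁, ω₂, ω₅, ω₆}  = ᶜ of {ω₃, ω₄}
  [7 total]
Round 2 adds 4:
  {ω₁, ω₂, ω₆}  = ᶜ of {ω₃, ω₄, ω₅}
  {ω₁, ω₂, ω₃, ω₄, ω₆}  = {ω₃, ω₄} ∪ {ω₁, ω₂, ω₃, ω₆}
  {ω₁, ω₂, ω₃, ω₅, ω₆}  = {ω₁, ω₂, ω₃, ω₆} ∪ {ω₁, ω₂, ω₅, ω₆}
  {ω₁, ω₂, ω₄, ω₅, ω₆}  = {ω₄, ω₅} ∪ {ω₁, ω₂, ω₅, ω₆}
  [11 total]
Round 3 (3 new):
  {ω₃}  = ᶜ of {ω₁, ω₂, ω₄, ω₅, ω₆}
  {ω₄}  = ᶜ of {ω₁, ω₂, ω₃, ω₅, ω₆}
  {ω₅}  = ᶜ of {ω₁, ω₂, ω₃, ω₄, ω₆}
  [14 total]
Round 4: +2 →
  {ω₃, ω₅}  = {ω₃} ∪ {ω₅}
  {ω₁, ω₂, ω₄, ω₆}  = {ω₄} ∪ {ω₁, ω₂, ω₆}
  [16 total]
Round 5: no new sets; the family is a σ-algebra.

Hence σ(𝒞) has 16 members: { {}, {ω₃}, {ω₄}, {ω₅}, {ω₃, ω₄}, {ω₃, ω₅}, {ω₄, ω₅}, {ω₁, ω₂, ω₆}, {ω₃, ω₄, ω₅}, {ω₁, ω₂, ω₃, ω₆}, {ω₁, ω₂, ω₄, ω₆}, {ω₁, ω₂, ω₅, ω₆}, {ω₁, ω₂, ω₃, ω₄, ω₆}, {ω₁, ω₂, ω₃, ω₅, ω₆}, {ω₁, ω₂, ω₄, ω₅, ω₆}, S }.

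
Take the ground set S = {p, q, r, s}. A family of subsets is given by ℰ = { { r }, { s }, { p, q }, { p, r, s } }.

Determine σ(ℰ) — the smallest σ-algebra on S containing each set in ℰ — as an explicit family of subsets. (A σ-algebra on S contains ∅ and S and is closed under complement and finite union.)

Take S₀ = ℰ ∪ {∅, S} = { {}, { r }, { s }, { p, q }, { p, r, s }, S }.
Pass 1. New:
  { q }  = S∖{ p, r, s }
  { r, s }  = S∖{ p, q }
  { p, q, r }  = S∖{ s }
  { p, q, s }  = S∖{ r }
  (now 10)
Pass 2: 3 new —
  { q, r }  = { q } ∪ { r }
  { q, s }  = { q } ∪ { s }
  { q, r, s }  = { r, s } ∪ { q }
  (now 13)
Pass 3. New:
  { p }  = S∖{ q, r, s }
  { p, r }  = S∖{ q, s }
  { p, s }  = S∖{ q, r }
  (now 16)
Pass 4: stable.

Hence σ(ℰ) has 16 members: { {}, { p }, { q }, { r }, { s }, { p, q }, { p, r }, { p, s }, { q, r }, { q, s }, { r, s }, { p, q, r }, { p, q, s }, { p, r, s }, { q, r, s }, S }.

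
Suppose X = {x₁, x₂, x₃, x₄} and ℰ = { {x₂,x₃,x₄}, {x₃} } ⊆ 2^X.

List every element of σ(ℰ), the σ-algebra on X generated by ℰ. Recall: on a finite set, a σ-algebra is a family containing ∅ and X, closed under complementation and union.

σ(ℰ) (8 sets): { {}, {x₁}, {x₃}, {x₁,x₃}, {x₂,x₄}, {x₁,x₂,x₄}, {x₂,x₃,x₄}, X }

Check:
Begin from { {}, {x₃}, {x₂,x₃,x₄}, X } (that is, ℰ plus ∅ and X).
Iteration 1. New:
  {x₁}  = complement {x₂,x₃,x₄}
  {x₁,x₂,x₄}  = complement {x₃}
  (now 6)
Iteration 2 adds 1:
  {x₁,x₃}  = {x₃} ∪ {x₁}
  (now 7)
Iteration 3. New:
  {x₂,x₄}  = complement {x₁,x₃}
  (now 8)
Iteration 4: no new sets; the family is a σ-algebra.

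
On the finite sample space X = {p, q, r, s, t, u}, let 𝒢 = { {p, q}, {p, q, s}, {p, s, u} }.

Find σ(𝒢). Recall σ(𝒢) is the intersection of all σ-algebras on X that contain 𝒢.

Start: 𝒢 ∪ {∅, X} = { {}, {p, q}, {p, q, s}, {p, s, u}, X }.
Iteration 1 (4 new):
  {q, r, t}  = complement {p, s, u}
  {r, t, u}  = complement {p, q, s}
  {p, q, s, u}  = {p, q} ∪ {p, s, u}
  {r, s, t, u}  = complement {p, q}
Iteration 2 adds 7:
  {r, t}  = complement {p, q, s, u}
  {p, q, r, t}  = {p, q} ∪ {q, r, t}
  {q, r, t, u}  = {q, r, t} ∪ {r, t, u}
  {p, q, r, s, t}  = {p, q, s} ∪ {q, r, t}
  {p, q, r, t, u}  = {p, q} ∪ {r, t, u}
  {p, r, s, t, u}  = {r, s, t, u} ∪ {p, s, u}
  {q, r, s, t, u}  = {r, s, t, u} ∪ {q, r, t}
Iteration 3: 6 new —
  {p}  = complement {q, r, s, t, u}
  {q}  = complement {p, r, s, t, u}
  {s}  = complement {p, q, r, t, u}
  {u}  = complement {p, q, r, s, t}
  {p, s}  = complement {q, r, t, u}
  {s, u}  = complement {p, q, r, t}
Iteration 4 adds 10:
  {p, u}  = {p} ∪ {u}
  {q, s}  = {q} ∪ {s}
  {q, u}  = {q} ∪ {u}
  {p, q, u}  = {p, q} ∪ {u}
  {p, r, t}  = {p} ∪ {r, t}
  {q, s, u}  = {q} ∪ {s, u}
  {r, s, t}  = {r, t} ∪ {s}
  {p, r, s, t}  = {p, s} ∪ {r, t}
  {p, r, t, u}  = {p} ∪ {r, t, u}
  {q, r, s, t}  = {q, r, t} ∪ {s}
Iteration 5: closed — nothing new.

Therefore σ(𝒢) = { {}, {p}, {q}, {s}, {u}, {p, q}, {p, s}, {p, u}, {q, s}, {q, u}, {r, t}, {s, u}, {p, q, s}, {p, q, u}, {p, r, t}, {p, s, u}, {q, r, t}, {q, s, u}, {r, s, t}, {r, t, u}, {p, q, r, t}, {p, q, s, u}, {p, r, s, t}, {p, r, t, u}, {q, r, s, t}, {q, r, t, u}, {r, s, t, u}, {p, q, r, s, t}, {p, q, r, t, u}, {p, r, s, t, u}, {q, r, s, t, u}, X } (|σ(𝒢)| = 32).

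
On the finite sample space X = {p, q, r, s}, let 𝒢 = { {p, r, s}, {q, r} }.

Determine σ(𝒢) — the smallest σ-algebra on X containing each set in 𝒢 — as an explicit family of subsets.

Initial family (4 sets): { {}, {q, r}, {p, r, s}, X }.
Round 1 adds 2:
  {q}  = X∖{p, r, s}
  {p, s}  = X∖{q, r}
  |family| = 6
Round 2 (1 new):
  {p, q, s}  = {p, s} ∪ {q}
  |family| = 7
Round 3. New:
  {r}  = X∖{p, q, s}
  |family| = 8
Round 4: no new sets; the family is a σ-algebra.

|σ(𝒢)| = 8.  σ(𝒢) = { {}, {q}, {r}, {p, s}, {q, r}, {p, q, s}, {p, r, s}, X }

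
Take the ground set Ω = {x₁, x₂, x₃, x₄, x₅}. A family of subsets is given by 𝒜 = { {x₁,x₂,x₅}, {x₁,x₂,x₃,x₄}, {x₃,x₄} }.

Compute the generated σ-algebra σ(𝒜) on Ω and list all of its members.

Answer: σ(𝒜) = { {}, {x₅}, {x₁,x₂}, {x₃,x₄}, {x₁,x₂,x₅}, {x₃,x₄,x₅}, {x₁,x₂,x₃,x₄}, Ω }

Derivation:
Start: 𝒜 ∪ {∅, Ω} = { {}, {x₃,x₄}, {x₁,x₂,x₅}, {x₁,x₂,x₃,x₄}, Ω }.
Round 1. New:
  {x₅}  = Ω∖{x₁,x₂,x₃,x₄}
  (now 6)
Round 2: 1 new —
  {x₃,x₄,x₅}  = {x₃,x₄} ∪ {x₅}
  (now 7)
Round 3. New:
  {x₁,x₂}  = Ω∖{x₃,x₄,x₅}
  (now 8)
Round 4: no new sets; the family is a σ-algebra.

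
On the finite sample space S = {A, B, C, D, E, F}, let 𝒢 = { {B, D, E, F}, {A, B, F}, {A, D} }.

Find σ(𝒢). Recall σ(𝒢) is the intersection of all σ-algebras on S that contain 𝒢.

σ(𝒢) (32 sets): { ∅, {A}, {C}, {D}, {E}, {A, C}, {A, D}, {A, E}, {B, F}, {C, D}, {C, E}, {D, E}, {A, B, F}, {A, C, D}, {A, C, E}, {A, D, E}, {B, C, F}, {B, D, F}, {B, E, F}, {C, D, E}, {A, B, C, F}, {A, B, D, F}, {A, B, E, F}, {A, C, D, E}, {B, C, D, F}, {B, C, E, F}, {B, D, E, F}, {A, B, C, D, F}, {A, B, C, E, F}, {A, B, D, E, F}, {B, C, D, E, F}, S }

Trace:
Initial family (5 sets): { ∅, {A, D}, {A, B, F}, {B, D, E, F}, S }.
Step 1: +5 →
  {A, C}  = S∖{B, D, E, F}
  {C, D, E}  = S∖{A, B, F}
  {A, B, D, F}  = {A, D} ∪ {A, B, F}
  {B, C, E, F}  = S∖{A, D}
  {A, B, D, E, F}  = {B, D, E, F} ∪ {A, D}
Step 2 (8 new):
  {C}  = S∖{A, B, D, E, F}
  {C, E}  = S∖{A, B, D, F}
  {A, C, D}  = {A, D} ∪ {A, C}
  {A, B, C, F}  = {A, C} ∪ {A, B, F}
  {A, C, D, E}  = {C, D, E} ∪ {A, D}
  {A, B, C, D, F}  = {A, B, D, F} ∪ {A, C}
  {A, B, C, E, F}  = {A, C} ∪ {B, C, E, F}
  {B, C, D, E, F}  = {C, D, E} ∪ {B, D, E, F}
Step 3. New:
  {A}  = S∖{B, C, D, E, F}
  {D}  = S∖{A, B, C, E, F}
  {E}  = S∖{A, B, C, D, F}
  {B, F}  = S∖{A, C, D, E}
  {D, E}  = S∖{A, B, C, F}
  {A, C, E}  = {A, C} ∪ {C, E}
  {B, E, F}  = S∖{A, C, D}
Step 4: 6 new —
  {A, E}  = {A} ∪ {E}
  {C, D}  = {C} ∪ {D}
  {A, D, E}  = {A} ∪ {D, E}
  {B, C, F}  = {B, F} ∪ {C}
  {B, D, F}  = S∖{A, C, E}
  {A, B, E, F}  = {A} ∪ {B, E, F}
Step 5: +1 →
  {B, C, D, F}  = S∖{A, E}
Step 6: no new sets; the family is a σ-algebra.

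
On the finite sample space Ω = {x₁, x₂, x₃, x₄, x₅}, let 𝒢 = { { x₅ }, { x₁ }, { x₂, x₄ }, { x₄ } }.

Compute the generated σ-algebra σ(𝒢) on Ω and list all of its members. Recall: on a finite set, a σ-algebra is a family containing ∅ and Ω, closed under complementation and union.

Take S₀ = 𝒢 ∪ {∅, Ω} = { ∅, { x₁ }, { x₄ }, { x₅ }, { x₂, x₄ }, Ω }.
Step 1. New:
  { x₁, x₄ }  = { x₄ } ∪ { x₁ }
  { x₁, x₅ }  = { x₅ } ∪ { x₁ }
  { x₄, x₅ }  = { x₄ } ∪ { x₅ }
  { x₁, x₂, x₄ }  = { x₂, x₄ } ∪ { x₁ }
  { x₁, x₃, x₅ }  = { x₂, x₄ }ᶜ
  { x₂, x₄, x₅ }  = { x₂, x₄ } ∪ { x₅ }
  { x₁, x₂, x₃, x₄ }  = { x₅ }ᶜ
  { x₁, x₂, x₃, x₅ }  = { x₄ }ᶜ
  { x₂, x₃, x₄, x₅ }  = { x₁ }ᶜ
  [15 total]
Step 2 (8 new):
  { x₁, x₃ }  = { x₂, x₄, x₅ }ᶜ
  { x₃, x₅ }  = { x₁, x₂, x₄ }ᶜ
  { x₁, x₂, x₃ }  = { x₄, x₅ }ᶜ
  { x₁, x₄, x₅ }  = { x₅ } ∪ { x₁, x₄ }
  { x₂, x₃, x₄ }  = { x₁, x₅ }ᶜ
  { x₂, x₃, x₅ }  = { x₁, x₄ }ᶜ
  { x₁, x₂, x₄, x₅ }  = { x₁, x₂, x₄ } ∪ { x₅ }
  { x₁, x₃, x₄, x₅ }  = { x₁, x₃, x₅ } ∪ { x₄, x₅ }
  [23 total]
Step 3. New:
  { x₂ }  = { x₁, x₃, x₄, x₅ }ᶜ
  { x₃ }  = { x₁, x₂, x₄, x₅ }ᶜ
  { x₂, x₃ }  = { x₁, x₄, x₅ }ᶜ
  { x₁, x₃, x₄ }  = { x₁, x₄ } ∪ { x₁, x₃ }
  { x₃, x₄, x₅ }  = { x₄, x₅ } ∪ { x₃, x₅ }
  [28 total]
Step 4 adds 4:
  { x₁, x₂ }  = { x₃, x₄, x₅ }ᶜ
  { x₂, x₅ }  = { x₁, x₃, x₄ }ᶜ
  { x₃, x₄ }  = { x₃ } ∪ { x₄ }
  { x₁, x₂, x₅ }  = { x₂ } ∪ { x₁, x₅ }
  [32 total]
Step 5: closed — nothing new.

|σ(𝒢)| = 32.  σ(𝒢) = { ∅, { x₁ }, { x₂ }, { x₃ }, { x₄ }, { x₅ }, { x₁, x₂ }, { x₁, x₃ }, { x₁, x₄ }, { x₁, x₅ }, { x₂, x₃ }, { x₂, x₄ }, { x₂, x₅ }, { x₃, x₄ }, { x₃, x₅ }, { x₄, x₅ }, { x₁, x₂, x₃ }, { x₁, x₂, x₄ }, { x₁, x₂, x₅ }, { x₁, x₃, x₄ }, { x₁, x₃, x₅ }, { x₁, x₄, x₅ }, { x₂, x₃, x₄ }, { x₂, x₃, x₅ }, { x₂, x₄, x₅ }, { x₃, x₄, x₅ }, { x₁, x₂, x₃, x₄ }, { x₁, x₂, x₃, x₅ }, { x₁, x₂, x₄, x₅ }, { x₁, x₃, x₄, x₅ }, { x₂, x₃, x₄, x₅ }, Ω }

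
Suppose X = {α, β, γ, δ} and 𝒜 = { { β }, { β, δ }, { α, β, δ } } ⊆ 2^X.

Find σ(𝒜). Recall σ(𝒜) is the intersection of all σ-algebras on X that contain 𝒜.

Start: 𝒜 ∪ {∅, X} = { ∅, { β }, { β, δ }, { α, β, δ }, X }.
Iteration 1: +3 →
  { γ }  = complement { α, β, δ }
  { α, γ }  = complement { β, δ }
  { α, γ, δ }  = complement { β }
  (now 8)
Iteration 2 adds 3:
  { β, γ }  = { γ } ∪ { β }
  { α, β, γ }  = { β } ∪ { α, γ }
  { β, γ, δ }  = { γ } ∪ { β, δ }
  (now 11)
Iteration 3: 3 new —
  { α }  = complement { β, γ, δ }
  { δ }  = complement { α, β, γ }
  { α, δ }  = complement { β, γ }
  (now 14)
Iteration 4 adds 2:
  { α, β }  = { β } ∪ { α }
  { γ, δ }  = { γ } ∪ { δ }
  (now 16)
Iteration 5: closed — nothing new.

|σ(𝒜)| = 16.  σ(𝒜) = { ∅, { α }, { β }, { γ }, { δ }, { α, β }, { α, γ }, { α, δ }, { β, γ }, { β, δ }, { γ, δ }, { α, β, γ }, { α, β, δ }, { α, γ, δ }, { β, γ, δ }, X }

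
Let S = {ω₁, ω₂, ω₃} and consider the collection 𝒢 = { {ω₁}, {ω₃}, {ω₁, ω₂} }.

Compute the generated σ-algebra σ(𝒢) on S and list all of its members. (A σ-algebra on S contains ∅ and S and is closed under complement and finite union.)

|σ(𝒢)| = 8.  σ(𝒢) = { {}, {ω₁}, {ω₂}, {ω₃}, {ω₁, ω₂}, {ω₁, ω₃}, {ω₂, ω₃}, S }

Derivation:
Take S₀ = 𝒢 ∪ {∅, S} = { {}, {ω₁}, {ω₃}, {ω₁, ω₂}, S }.
Round 1 adds 2:
  {ω₁, ω₃}  = {ω₃} ∪ {ω₁}
  {ω₂, ω₃}  = ᶜ of {ω₁}
  (now 7)
Round 2 (1 new):
  {ω₂}  = ᶜ of {ω₁, ω₃}
  (now 8)
Round 3: already closed under ᶜ and ∪.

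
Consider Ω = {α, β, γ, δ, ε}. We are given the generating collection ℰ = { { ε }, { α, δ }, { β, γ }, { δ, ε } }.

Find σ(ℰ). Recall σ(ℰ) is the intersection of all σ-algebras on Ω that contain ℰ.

Initial family (6 sets): { {}, { ε }, { α, δ }, { β, γ }, { δ, ε }, Ω }.
Iteration 1: 5 new —
  { α, β, γ }  = { δ, ε }ᶜ
  { α, δ, ε }  = { β, γ }ᶜ
  { β, γ, ε }  = { α, δ }ᶜ
  { α, β, γ, δ }  = { ε }ᶜ
  { β, γ, δ, ε }  = { δ, ε } ∪ { β, γ }
  (now 11)
Iteration 2: +2 →
  { α }  = { β, γ, δ, ε }ᶜ
  { α, β, γ, ε }  = { α, β, γ } ∪ { ε }
  (now 13)
Iteration 3: 2 new —
  { δ }  = { α, β, γ, ε }ᶜ
  { α, ε }  = { ε } ∪ { α }
  (now 15)
Iteration 4. New:
  { β, γ, δ }  = { α, ε }ᶜ
  (now 16)
Iteration 5: already closed under ᶜ and ∪.

σ(ℰ) = { {}, { α }, { δ }, { ε }, { α, δ }, { α, ε }, { β, γ }, { δ, ε }, { α, β, γ }, { α, δ, ε }, { β, γ, δ }, { β, γ, ε }, { α, β, γ, δ }, { α, β, γ, ε }, { β, γ, δ, ε }, Ω }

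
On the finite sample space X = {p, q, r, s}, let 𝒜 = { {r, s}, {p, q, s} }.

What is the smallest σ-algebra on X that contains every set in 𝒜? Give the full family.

Answer: σ(𝒜) = { ∅, {r}, {s}, {p, q}, {r, s}, {p, q, r}, {p, q, s}, X }

Working:
Seed the family with 𝒜 together with ∅ and X: { ∅, {r, s}, {p, q, s}, X }.
Pass 1 adds 2:
  {r}  = X∖{p, q, s}
  {p, q}  = X∖{r, s}
  — 6 sets.
Pass 2: 1 new —
  {p, q, r}  = {r} ∪ {p, q}
  — 7 sets.
Pass 3: 1 new —
  {s}  = X∖{p, q, r}
  — 8 sets.
Pass 4 adds nothing — fixpoint reached.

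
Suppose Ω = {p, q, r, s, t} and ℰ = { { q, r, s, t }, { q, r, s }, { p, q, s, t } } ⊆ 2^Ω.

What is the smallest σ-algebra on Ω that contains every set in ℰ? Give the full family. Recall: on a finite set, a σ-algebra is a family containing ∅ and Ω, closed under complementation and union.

Begin from { ∅, { q, r, s }, { p, q, s, t }, { q, r, s, t }, Ω } (that is, ℰ plus ∅ and Ω).
Iteration 1. New:
  { p }  = Ω∖{ q, r, s, t }
  { r }  = Ω∖{ p, q, s, t }
  { p, t }  = Ω∖{ q, r, s }
  |family| = 8
Iteration 2. New:
  { p, r }  = { r } ∪ { p }
  { p, r, t }  = { r } ∪ { p, t }
  { p, q, r, s }  = { q, r, s } ∪ { p }
  |family| = 11
Iteration 3: 3 new —
  { t }  = Ω∖{ p, q, r, s }
  { q, s }  = Ω∖{ p, r, t }
  { q, s, t }  = Ω∖{ p, r }
  |family| = 14
Iteration 4: +2 →
  { r, t }  = { r } ∪ { t }
  { p, q, s }  = { q, s } ∪ { p }
  |family| = 16
Iteration 5 adds nothing — fixpoint reached.

σ(ℰ) = { ∅, { p }, { r }, { t }, { p, r }, { p, t }, { q, s }, { r, t }, { p, q, s }, { p, r, t }, { q, r, s }, { q, s, t }, { p, q, r, s }, { p, q, s, t }, { q, r, s, t }, Ω }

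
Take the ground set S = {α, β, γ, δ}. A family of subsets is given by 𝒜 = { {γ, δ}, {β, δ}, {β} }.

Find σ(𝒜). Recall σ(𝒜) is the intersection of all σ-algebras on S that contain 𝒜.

Start: 𝒜 ∪ {∅, S} = { {}, {β}, {β, δ}, {γ, δ}, S }.
Round 1 (4 new):
  {α, β}  = S∖{γ, δ}
  {α, γ}  = S∖{β, δ}
  {α, γ, δ}  = S∖{β}
  {β, γ, δ}  = {γ, δ} ∪ {β}
Round 2: 3 new —
  {α}  = S∖{β, γ, δ}
  {α, β, γ}  = {α, β} ∪ {α, γ}
  {α, β, δ}  = {α, β} ∪ {β, δ}
Round 3: +2 →
  {γ}  = S∖{α, β, δ}
  {δ}  = S∖{α, β, γ}
Round 4: +2 →
  {α, δ}  = {δ} ∪ {α}
  {β, γ}  = {γ} ∪ {β}
Round 5: stable.

Hence σ(𝒜) has 16 members: { {}, {α}, {β}, {γ}, {δ}, {α, β}, {α, γ}, {α, δ}, {β, γ}, {β, δ}, {γ, δ}, {α, β, γ}, {α, β, δ}, {α, γ, δ}, {β, γ, δ}, S }.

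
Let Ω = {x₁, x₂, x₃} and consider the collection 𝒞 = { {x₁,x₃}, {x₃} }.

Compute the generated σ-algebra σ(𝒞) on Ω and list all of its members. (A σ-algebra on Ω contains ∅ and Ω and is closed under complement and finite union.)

σ(𝒞) (8 sets): { ∅, {x₁}, {x₂}, {x₃}, {x₁,x₂}, {x₁,x₃}, {x₂,x₃}, Ω }

Derivation:
Initial family (4 sets): { ∅, {x₃}, {x₁,x₃}, Ω }.
Round 1 (2 new):
  {x₂}  = ᶜ of {x₁,x₃}
  {x₁,x₂}  = ᶜ of {x₃}
  |family| = 6
Round 2 adds 1:
  {x₂,x₃}  = {x₃} ∪ {x₂}
  |family| = 7
Round 3. New:
  {x₁}  = ᶜ of {x₂,x₃}
  |family| = 8
Round 4 adds nothing — fixpoint reached.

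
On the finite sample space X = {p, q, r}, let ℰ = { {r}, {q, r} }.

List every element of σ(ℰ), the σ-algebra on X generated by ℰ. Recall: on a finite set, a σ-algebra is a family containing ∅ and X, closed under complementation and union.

Start: ℰ ∪ {∅, X} = { {}, {r}, {q, r}, X }.
Round 1. New:
  {p}  = complement {q, r}
  {p, q}  = complement {r}
  (now 6)
Round 2 adds 1:
  {p, r}  = {r} ∪ {p}
  (now 7)
Round 3 adds 1:
  {q}  = complement {p, r}
  (now 8)
Round 4: stable.

Hence σ(ℰ) has 8 members: { {}, {p}, {q}, {r}, {p, q}, {p, r}, {q, r}, X }.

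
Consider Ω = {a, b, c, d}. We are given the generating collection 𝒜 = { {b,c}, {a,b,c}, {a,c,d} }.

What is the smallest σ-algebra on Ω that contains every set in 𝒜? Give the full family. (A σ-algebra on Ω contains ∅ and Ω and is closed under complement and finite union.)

σ(𝒜) (16 sets): { {}, {a}, {b}, {c}, {d}, {a,b}, {a,c}, {a,d}, {b,c}, {b,d}, {c,d}, {a,b,c}, {a,b,d}, {a,c,d}, {b,c,d}, Ω }

Trace:
Start: 𝒜 ∪ {∅, Ω} = { {}, {b,c}, {a,b,c}, {a,c,d}, Ω }.
Iteration 1. New:
  {b}  = complement {a,c,d}
  {d}  = complement {a,b,c}
  {a,d}  = complement {b,c}
  — 8 sets.
Iteration 2: +3 →
  {b,d}  = {d} ∪ {b}
  {a,b,d}  = {b} ∪ {a,d}
  {b,c,d}  = {d} ∪ {b,c}
  — 11 sets.
Iteration 3 adds 3:
  {a}  = complement {b,c,d}
  {c}  = complement {a,b,d}
  {a,c}  = complement {b,d}
  — 14 sets.
Iteration 4 adds 2:
  {a,b}  = {b} ∪ {a}
  {c,d}  = {c} ∪ {d}
  — 16 sets.
Iteration 5: no new sets; the family is a σ-algebra.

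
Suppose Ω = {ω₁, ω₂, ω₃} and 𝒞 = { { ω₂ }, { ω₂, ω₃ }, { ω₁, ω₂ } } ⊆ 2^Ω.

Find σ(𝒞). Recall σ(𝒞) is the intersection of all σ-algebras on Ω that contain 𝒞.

|σ(𝒞)| = 8.  σ(𝒞) = { {  }, { ω₁ }, { ω₂ }, { ω₃ }, { ω₁, ω₂ }, { ω₁, ω₃ }, { ω₂, ω₃ }, Ω }

Check:
Take S₀ = 𝒞 ∪ {∅, Ω} = { {  }, { ω₂ }, { ω₁, ω₂ }, { ω₂, ω₃ }, Ω }.
Step 1. New:
  { ω₁ }  = ᶜ of { ω₂, ω₃ }
  { ω₃ }  = ᶜ of { ω₁, ω₂ }
  { ω₁, ω₃ }  = ᶜ of { ω₂ }
  (now 8)
Step 2: closed — nothing new.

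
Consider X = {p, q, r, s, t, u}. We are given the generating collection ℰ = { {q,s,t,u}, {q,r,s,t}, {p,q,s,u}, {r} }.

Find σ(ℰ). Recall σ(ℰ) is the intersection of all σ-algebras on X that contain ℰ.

Answer: σ(ℰ) = { {}, {p}, {r}, {t}, {u}, {p,r}, {p,t}, {p,u}, {q,s}, {r,t}, {r,u}, {t,u}, {p,q,s}, {p,r,t}, {p,r,u}, {p,t,u}, {q,r,s}, {q,s,t}, {q,s,u}, {r,t,u}, {p,q,r,s}, {p,q,s,t}, {p,q,s,u}, {p,r,t,u}, {q,r,s,t}, {q,r,s,u}, {q,s,t,u}, {p,q,r,s,t}, {p,q,r,s,u}, {p,q,s,t,u}, {q,r,s,t,u}, X }

Trace:
Seed the family with ℰ together with ∅ and X: { {}, {r}, {p,q,s,u}, {q,r,s,t}, {q,s,t,u}, X }.
Step 1: 6 new —
  {p,r}  = X∖{q,s,t,u}
  {p,u}  = X∖{q,r,s,t}
  {r,t}  = X∖{p,q,s,u}
  {p,q,r,s,u}  = {r} ∪ {p,q,s,u}
  {p,q,s,t,u}  = X∖{r}
  {q,r,s,t,u}  = {r} ∪ {q,s,t,u}
  [12 total]
Step 2: +6 →
  {p}  = X∖{q,r,s,t,u}
  {t}  = X∖{p,q,r,s,u}
  {p,r,t}  = {p,r} ∪ {r,t}
  {p,r,u}  = {p,u} ∪ {r}
  {p,r,t,u}  = {p,u} ∪ {r,t}
  {p,q,r,s,t}  = {q,r,s,t} ∪ {p,r}
  [18 total]
Step 3: 6 new —
  {u}  = X∖{p,q,r,s,t}
  {p,t}  = {t} ∪ {p}
  {q,s}  = X∖{p,r,t,u}
  {p,t,u}  = {p,u} ∪ {t}
  {q,s,t}  = X∖{p,r,u}
  {q,s,u}  = X∖{p,r,t}
  [24 total]
Step 4 adds 8:
  {r,u}  = {u} ∪ {r}
  {t,u}  = {u} ∪ {t}
  {p,q,s}  = {q,s} ∪ {p}
  {q,r,s}  = X∖{p,t,u}
  {r,t,u}  = {u} ∪ {r,t}
  {p,q,r,s}  = {p,r} ∪ {q,s}
  {p,q,s,t}  = {p,t} ∪ {q,s}
  {q,r,s,u}  = X∖{p,t}
  [32 total]
Step 5: stable.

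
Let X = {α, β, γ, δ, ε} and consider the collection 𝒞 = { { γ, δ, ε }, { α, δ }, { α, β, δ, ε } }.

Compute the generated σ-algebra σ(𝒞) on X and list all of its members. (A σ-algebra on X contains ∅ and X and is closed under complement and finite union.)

Begin from { ∅, { α, δ }, { γ, δ, ε }, { α, β, δ, ε }, X } (that is, 𝒞 plus ∅ and X).
Step 1: +4 →
  { γ }  = { α, β, δ, ε }ᶜ
  { α, β }  = { γ, δ, ε }ᶜ
  { β, γ, ε }  = { α, δ }ᶜ
  { α, γ, δ, ε }  = { γ, δ, ε } ∪ { α, δ }
Step 2: 6 new —
  { β }  = { α, γ, δ, ε }ᶜ
  { α, β, γ }  = { α, β } ∪ { γ }
  { α, β, δ }  = { α, β } ∪ { α, δ }
  { α, γ, δ }  = { γ } ∪ { α, δ }
  { α, β, γ, ε }  = { α, β } ∪ { β, γ, ε }
  { β, γ, δ, ε }  = { γ, δ, ε } ∪ { β, γ, ε }
Step 3. New:
  { α }  = { β, γ, δ, ε }ᶜ
  { δ }  = { α, β, γ, ε }ᶜ
  { β, γ }  = { γ } ∪ { β }
  { β, ε }  = { α, γ, δ }ᶜ
  { γ, ε }  = { α, β, δ }ᶜ
  { δ, ε }  = { α, β, γ }ᶜ
  { α, β, γ, δ }  = { γ } ∪ { α, β, δ }
Step 4 (9 new):
  { ε }  = { α, β, γ, δ }ᶜ
  { α, γ }  = { γ } ∪ { α }
  { β, δ }  = { β } ∪ { δ }
  { γ, δ }  = { γ } ∪ { δ }
  { α, β, ε }  = { β, ε } ∪ { α, β }
  { α, γ, ε }  = { γ, ε } ∪ { α }
  { α, δ, ε }  = { β, γ }ᶜ
  { β, γ, δ }  = { β, γ } ∪ { δ }
  { β, δ, ε }  = { β, ε } ∪ { δ, ε }
Step 5. New:
  { α, ε }  = { β, γ, δ }ᶜ
After Step 6 the family is unchanged; done.

Hence σ(𝒞) has 32 members: { ∅, { α }, { β }, { γ }, { δ }, { ε }, { α, β }, { α, γ }, { α, δ }, { α, ε }, { β, γ }, { β, δ }, { β, ε }, { γ, δ }, { γ, ε }, { δ, ε }, { α, β, γ }, { α, β, δ }, { α, β, ε }, { α, γ, δ }, { α, γ, ε }, { α, δ, ε }, { β, γ, δ }, { β, γ, ε }, { β, δ, ε }, { γ, δ, ε }, { α, β, γ, δ }, { α, β, γ, ε }, { α, β, δ, ε }, { α, γ, δ, ε }, { β, γ, δ, ε }, X }.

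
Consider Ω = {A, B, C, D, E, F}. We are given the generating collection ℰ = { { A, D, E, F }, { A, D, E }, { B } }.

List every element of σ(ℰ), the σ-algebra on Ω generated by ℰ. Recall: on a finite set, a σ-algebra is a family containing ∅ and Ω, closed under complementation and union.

Initial family (5 sets): { {  }, { B }, { A, D, E }, { A, D, E, F }, Ω }.
Pass 1 (5 new):
  { B, C }  = Ω∖{ A, D, E, F }
  { B, C, F }  = Ω∖{ A, D, E }
  { A, B, D, E }  = { A, D, E } ∪ { B }
  { A, B, D, E, F }  = { A, D, E, F } ∪ { B }
  { A, C, D, E, F }  = Ω∖{ B }
  |family| = 10
Pass 2 (3 new):
  { C }  = Ω∖{ A, B, D, E, F }
  { C, F }  = Ω∖{ A, B, D, E }
  { A, B, C, D, E }  = { A, D, E } ∪ { B, C }
  |family| = 13
Pass 3 (2 new):
  { F }  = Ω∖{ A, B, C, D, E }
  { A, C, D, E }  = { A, D, E } ∪ { C }
  |family| = 15
Pass 4: +1 →
  { B, F }  = Ω∖{ A, C, D, E }
  |family| = 16
Pass 5: closed — nothing new.

σ(ℰ) = { {  }, { B }, { C }, { F }, { B, C }, { B, F }, { C, F }, { A, D, E }, { B, C, F }, { A, B, D, E }, { A, C, D, E }, { A, D, E, F }, { A, B, C, D, E }, { A, B, D, E, F }, { A, C, D, E, F }, Ω }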